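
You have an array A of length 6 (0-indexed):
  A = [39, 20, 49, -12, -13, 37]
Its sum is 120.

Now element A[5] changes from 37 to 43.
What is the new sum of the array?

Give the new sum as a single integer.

Answer: 126

Derivation:
Old value at index 5: 37
New value at index 5: 43
Delta = 43 - 37 = 6
New sum = old_sum + delta = 120 + (6) = 126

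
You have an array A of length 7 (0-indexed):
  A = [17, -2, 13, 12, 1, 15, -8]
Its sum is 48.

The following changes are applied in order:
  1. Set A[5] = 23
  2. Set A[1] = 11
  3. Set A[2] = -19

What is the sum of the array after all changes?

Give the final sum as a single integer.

Answer: 37

Derivation:
Initial sum: 48
Change 1: A[5] 15 -> 23, delta = 8, sum = 56
Change 2: A[1] -2 -> 11, delta = 13, sum = 69
Change 3: A[2] 13 -> -19, delta = -32, sum = 37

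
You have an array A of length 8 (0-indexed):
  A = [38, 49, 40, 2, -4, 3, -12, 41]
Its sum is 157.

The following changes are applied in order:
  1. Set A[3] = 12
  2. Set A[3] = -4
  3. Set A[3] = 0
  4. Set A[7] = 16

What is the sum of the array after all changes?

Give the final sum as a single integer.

Answer: 130

Derivation:
Initial sum: 157
Change 1: A[3] 2 -> 12, delta = 10, sum = 167
Change 2: A[3] 12 -> -4, delta = -16, sum = 151
Change 3: A[3] -4 -> 0, delta = 4, sum = 155
Change 4: A[7] 41 -> 16, delta = -25, sum = 130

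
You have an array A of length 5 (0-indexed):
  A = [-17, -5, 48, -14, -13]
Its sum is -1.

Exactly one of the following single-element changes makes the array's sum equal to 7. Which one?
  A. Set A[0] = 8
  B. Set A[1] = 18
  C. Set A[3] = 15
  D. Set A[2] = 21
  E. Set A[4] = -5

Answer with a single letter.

Option A: A[0] -17->8, delta=25, new_sum=-1+(25)=24
Option B: A[1] -5->18, delta=23, new_sum=-1+(23)=22
Option C: A[3] -14->15, delta=29, new_sum=-1+(29)=28
Option D: A[2] 48->21, delta=-27, new_sum=-1+(-27)=-28
Option E: A[4] -13->-5, delta=8, new_sum=-1+(8)=7 <-- matches target

Answer: E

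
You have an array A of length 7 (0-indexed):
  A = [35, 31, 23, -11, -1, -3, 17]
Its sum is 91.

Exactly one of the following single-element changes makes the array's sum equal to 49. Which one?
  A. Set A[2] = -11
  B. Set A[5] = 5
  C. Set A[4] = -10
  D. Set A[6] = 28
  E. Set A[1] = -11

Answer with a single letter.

Option A: A[2] 23->-11, delta=-34, new_sum=91+(-34)=57
Option B: A[5] -3->5, delta=8, new_sum=91+(8)=99
Option C: A[4] -1->-10, delta=-9, new_sum=91+(-9)=82
Option D: A[6] 17->28, delta=11, new_sum=91+(11)=102
Option E: A[1] 31->-11, delta=-42, new_sum=91+(-42)=49 <-- matches target

Answer: E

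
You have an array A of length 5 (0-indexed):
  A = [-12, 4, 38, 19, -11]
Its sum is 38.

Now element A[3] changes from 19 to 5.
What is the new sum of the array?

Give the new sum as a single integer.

Answer: 24

Derivation:
Old value at index 3: 19
New value at index 3: 5
Delta = 5 - 19 = -14
New sum = old_sum + delta = 38 + (-14) = 24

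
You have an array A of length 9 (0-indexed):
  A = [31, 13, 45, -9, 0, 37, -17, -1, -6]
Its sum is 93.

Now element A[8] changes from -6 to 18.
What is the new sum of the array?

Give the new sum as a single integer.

Answer: 117

Derivation:
Old value at index 8: -6
New value at index 8: 18
Delta = 18 - -6 = 24
New sum = old_sum + delta = 93 + (24) = 117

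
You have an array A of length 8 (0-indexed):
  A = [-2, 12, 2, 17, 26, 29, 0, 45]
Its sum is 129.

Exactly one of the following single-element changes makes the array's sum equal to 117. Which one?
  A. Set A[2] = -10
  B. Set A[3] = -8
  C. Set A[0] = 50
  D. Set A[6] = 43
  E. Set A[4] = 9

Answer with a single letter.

Answer: A

Derivation:
Option A: A[2] 2->-10, delta=-12, new_sum=129+(-12)=117 <-- matches target
Option B: A[3] 17->-8, delta=-25, new_sum=129+(-25)=104
Option C: A[0] -2->50, delta=52, new_sum=129+(52)=181
Option D: A[6] 0->43, delta=43, new_sum=129+(43)=172
Option E: A[4] 26->9, delta=-17, new_sum=129+(-17)=112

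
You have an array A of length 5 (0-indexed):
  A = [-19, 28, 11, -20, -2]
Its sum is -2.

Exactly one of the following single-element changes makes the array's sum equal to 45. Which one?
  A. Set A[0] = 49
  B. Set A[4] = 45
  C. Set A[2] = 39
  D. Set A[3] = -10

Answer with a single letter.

Answer: B

Derivation:
Option A: A[0] -19->49, delta=68, new_sum=-2+(68)=66
Option B: A[4] -2->45, delta=47, new_sum=-2+(47)=45 <-- matches target
Option C: A[2] 11->39, delta=28, new_sum=-2+(28)=26
Option D: A[3] -20->-10, delta=10, new_sum=-2+(10)=8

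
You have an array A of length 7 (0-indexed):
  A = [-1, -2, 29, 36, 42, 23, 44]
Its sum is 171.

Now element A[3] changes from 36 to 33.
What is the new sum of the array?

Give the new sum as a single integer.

Old value at index 3: 36
New value at index 3: 33
Delta = 33 - 36 = -3
New sum = old_sum + delta = 171 + (-3) = 168

Answer: 168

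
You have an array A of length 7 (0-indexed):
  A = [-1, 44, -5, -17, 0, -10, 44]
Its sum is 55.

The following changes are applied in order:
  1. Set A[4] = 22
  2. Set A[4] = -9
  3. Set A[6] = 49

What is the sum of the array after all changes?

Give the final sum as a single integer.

Answer: 51

Derivation:
Initial sum: 55
Change 1: A[4] 0 -> 22, delta = 22, sum = 77
Change 2: A[4] 22 -> -9, delta = -31, sum = 46
Change 3: A[6] 44 -> 49, delta = 5, sum = 51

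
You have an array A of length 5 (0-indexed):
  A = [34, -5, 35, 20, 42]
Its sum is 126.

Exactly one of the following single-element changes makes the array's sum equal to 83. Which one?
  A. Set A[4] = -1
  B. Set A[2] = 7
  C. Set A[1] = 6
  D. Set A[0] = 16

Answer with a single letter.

Option A: A[4] 42->-1, delta=-43, new_sum=126+(-43)=83 <-- matches target
Option B: A[2] 35->7, delta=-28, new_sum=126+(-28)=98
Option C: A[1] -5->6, delta=11, new_sum=126+(11)=137
Option D: A[0] 34->16, delta=-18, new_sum=126+(-18)=108

Answer: A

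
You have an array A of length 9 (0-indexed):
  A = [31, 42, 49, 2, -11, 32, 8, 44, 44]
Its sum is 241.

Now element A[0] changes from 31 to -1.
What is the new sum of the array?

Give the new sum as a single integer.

Answer: 209

Derivation:
Old value at index 0: 31
New value at index 0: -1
Delta = -1 - 31 = -32
New sum = old_sum + delta = 241 + (-32) = 209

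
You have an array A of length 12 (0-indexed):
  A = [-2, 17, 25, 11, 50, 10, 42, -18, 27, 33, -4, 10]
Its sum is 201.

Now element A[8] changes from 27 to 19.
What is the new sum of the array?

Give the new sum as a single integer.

Answer: 193

Derivation:
Old value at index 8: 27
New value at index 8: 19
Delta = 19 - 27 = -8
New sum = old_sum + delta = 201 + (-8) = 193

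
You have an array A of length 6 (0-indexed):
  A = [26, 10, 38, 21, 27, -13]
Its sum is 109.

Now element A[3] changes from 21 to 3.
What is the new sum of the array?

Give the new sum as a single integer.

Old value at index 3: 21
New value at index 3: 3
Delta = 3 - 21 = -18
New sum = old_sum + delta = 109 + (-18) = 91

Answer: 91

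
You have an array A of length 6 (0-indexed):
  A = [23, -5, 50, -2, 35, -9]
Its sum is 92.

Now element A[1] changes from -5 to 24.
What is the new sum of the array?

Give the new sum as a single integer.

Old value at index 1: -5
New value at index 1: 24
Delta = 24 - -5 = 29
New sum = old_sum + delta = 92 + (29) = 121

Answer: 121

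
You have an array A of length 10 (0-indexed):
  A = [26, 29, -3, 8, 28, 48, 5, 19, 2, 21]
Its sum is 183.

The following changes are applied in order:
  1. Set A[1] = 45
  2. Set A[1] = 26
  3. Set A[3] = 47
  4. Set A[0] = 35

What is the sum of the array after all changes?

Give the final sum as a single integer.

Initial sum: 183
Change 1: A[1] 29 -> 45, delta = 16, sum = 199
Change 2: A[1] 45 -> 26, delta = -19, sum = 180
Change 3: A[3] 8 -> 47, delta = 39, sum = 219
Change 4: A[0] 26 -> 35, delta = 9, sum = 228

Answer: 228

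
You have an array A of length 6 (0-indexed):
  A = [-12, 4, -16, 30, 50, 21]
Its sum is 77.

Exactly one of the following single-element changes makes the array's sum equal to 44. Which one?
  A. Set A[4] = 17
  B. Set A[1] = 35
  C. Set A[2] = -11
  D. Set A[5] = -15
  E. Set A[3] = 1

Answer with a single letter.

Answer: A

Derivation:
Option A: A[4] 50->17, delta=-33, new_sum=77+(-33)=44 <-- matches target
Option B: A[1] 4->35, delta=31, new_sum=77+(31)=108
Option C: A[2] -16->-11, delta=5, new_sum=77+(5)=82
Option D: A[5] 21->-15, delta=-36, new_sum=77+(-36)=41
Option E: A[3] 30->1, delta=-29, new_sum=77+(-29)=48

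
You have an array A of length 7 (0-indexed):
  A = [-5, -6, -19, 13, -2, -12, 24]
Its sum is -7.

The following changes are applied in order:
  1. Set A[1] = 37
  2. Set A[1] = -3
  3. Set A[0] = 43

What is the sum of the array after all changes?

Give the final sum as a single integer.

Initial sum: -7
Change 1: A[1] -6 -> 37, delta = 43, sum = 36
Change 2: A[1] 37 -> -3, delta = -40, sum = -4
Change 3: A[0] -5 -> 43, delta = 48, sum = 44

Answer: 44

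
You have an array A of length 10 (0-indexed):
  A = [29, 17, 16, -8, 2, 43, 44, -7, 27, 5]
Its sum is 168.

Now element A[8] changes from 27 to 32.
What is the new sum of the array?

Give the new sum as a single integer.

Answer: 173

Derivation:
Old value at index 8: 27
New value at index 8: 32
Delta = 32 - 27 = 5
New sum = old_sum + delta = 168 + (5) = 173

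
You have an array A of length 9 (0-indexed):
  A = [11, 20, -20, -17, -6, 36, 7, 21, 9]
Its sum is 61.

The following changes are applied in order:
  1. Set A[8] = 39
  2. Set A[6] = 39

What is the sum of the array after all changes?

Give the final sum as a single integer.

Initial sum: 61
Change 1: A[8] 9 -> 39, delta = 30, sum = 91
Change 2: A[6] 7 -> 39, delta = 32, sum = 123

Answer: 123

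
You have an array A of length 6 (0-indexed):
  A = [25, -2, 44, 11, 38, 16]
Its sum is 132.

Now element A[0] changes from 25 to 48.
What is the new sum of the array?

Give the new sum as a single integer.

Old value at index 0: 25
New value at index 0: 48
Delta = 48 - 25 = 23
New sum = old_sum + delta = 132 + (23) = 155

Answer: 155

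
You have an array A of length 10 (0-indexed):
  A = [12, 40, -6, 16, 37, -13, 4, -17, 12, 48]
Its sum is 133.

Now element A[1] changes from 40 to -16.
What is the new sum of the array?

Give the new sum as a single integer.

Old value at index 1: 40
New value at index 1: -16
Delta = -16 - 40 = -56
New sum = old_sum + delta = 133 + (-56) = 77

Answer: 77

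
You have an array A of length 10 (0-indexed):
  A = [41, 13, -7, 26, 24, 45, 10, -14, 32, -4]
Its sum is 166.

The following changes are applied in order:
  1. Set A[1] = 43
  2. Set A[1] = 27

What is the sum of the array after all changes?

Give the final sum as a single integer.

Answer: 180

Derivation:
Initial sum: 166
Change 1: A[1] 13 -> 43, delta = 30, sum = 196
Change 2: A[1] 43 -> 27, delta = -16, sum = 180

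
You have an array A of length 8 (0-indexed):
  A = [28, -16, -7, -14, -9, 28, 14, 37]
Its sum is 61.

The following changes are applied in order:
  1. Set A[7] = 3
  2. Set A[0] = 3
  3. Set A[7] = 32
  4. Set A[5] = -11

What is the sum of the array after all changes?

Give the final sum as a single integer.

Initial sum: 61
Change 1: A[7] 37 -> 3, delta = -34, sum = 27
Change 2: A[0] 28 -> 3, delta = -25, sum = 2
Change 3: A[7] 3 -> 32, delta = 29, sum = 31
Change 4: A[5] 28 -> -11, delta = -39, sum = -8

Answer: -8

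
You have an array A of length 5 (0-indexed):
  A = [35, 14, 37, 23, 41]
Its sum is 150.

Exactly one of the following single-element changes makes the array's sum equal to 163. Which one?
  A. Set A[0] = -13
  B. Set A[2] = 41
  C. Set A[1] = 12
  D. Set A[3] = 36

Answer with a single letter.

Option A: A[0] 35->-13, delta=-48, new_sum=150+(-48)=102
Option B: A[2] 37->41, delta=4, new_sum=150+(4)=154
Option C: A[1] 14->12, delta=-2, new_sum=150+(-2)=148
Option D: A[3] 23->36, delta=13, new_sum=150+(13)=163 <-- matches target

Answer: D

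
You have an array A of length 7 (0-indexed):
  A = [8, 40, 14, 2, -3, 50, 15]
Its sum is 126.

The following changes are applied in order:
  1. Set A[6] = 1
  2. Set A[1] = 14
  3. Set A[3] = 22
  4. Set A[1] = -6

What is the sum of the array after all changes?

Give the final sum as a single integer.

Answer: 86

Derivation:
Initial sum: 126
Change 1: A[6] 15 -> 1, delta = -14, sum = 112
Change 2: A[1] 40 -> 14, delta = -26, sum = 86
Change 3: A[3] 2 -> 22, delta = 20, sum = 106
Change 4: A[1] 14 -> -6, delta = -20, sum = 86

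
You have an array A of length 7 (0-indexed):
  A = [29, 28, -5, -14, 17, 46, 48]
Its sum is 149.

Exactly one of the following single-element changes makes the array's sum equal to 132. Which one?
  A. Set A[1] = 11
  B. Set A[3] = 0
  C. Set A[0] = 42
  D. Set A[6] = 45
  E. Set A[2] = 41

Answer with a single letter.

Option A: A[1] 28->11, delta=-17, new_sum=149+(-17)=132 <-- matches target
Option B: A[3] -14->0, delta=14, new_sum=149+(14)=163
Option C: A[0] 29->42, delta=13, new_sum=149+(13)=162
Option D: A[6] 48->45, delta=-3, new_sum=149+(-3)=146
Option E: A[2] -5->41, delta=46, new_sum=149+(46)=195

Answer: A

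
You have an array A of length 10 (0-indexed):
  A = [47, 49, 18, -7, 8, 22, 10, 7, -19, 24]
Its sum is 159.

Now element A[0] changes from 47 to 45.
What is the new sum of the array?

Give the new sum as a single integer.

Old value at index 0: 47
New value at index 0: 45
Delta = 45 - 47 = -2
New sum = old_sum + delta = 159 + (-2) = 157

Answer: 157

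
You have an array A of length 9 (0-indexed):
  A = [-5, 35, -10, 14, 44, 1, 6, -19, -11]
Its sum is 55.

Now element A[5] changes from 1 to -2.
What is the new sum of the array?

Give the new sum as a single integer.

Old value at index 5: 1
New value at index 5: -2
Delta = -2 - 1 = -3
New sum = old_sum + delta = 55 + (-3) = 52

Answer: 52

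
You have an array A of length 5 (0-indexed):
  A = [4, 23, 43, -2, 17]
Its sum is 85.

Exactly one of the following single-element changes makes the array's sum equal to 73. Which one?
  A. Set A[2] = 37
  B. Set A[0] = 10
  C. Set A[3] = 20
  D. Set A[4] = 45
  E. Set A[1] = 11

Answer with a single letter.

Answer: E

Derivation:
Option A: A[2] 43->37, delta=-6, new_sum=85+(-6)=79
Option B: A[0] 4->10, delta=6, new_sum=85+(6)=91
Option C: A[3] -2->20, delta=22, new_sum=85+(22)=107
Option D: A[4] 17->45, delta=28, new_sum=85+(28)=113
Option E: A[1] 23->11, delta=-12, new_sum=85+(-12)=73 <-- matches target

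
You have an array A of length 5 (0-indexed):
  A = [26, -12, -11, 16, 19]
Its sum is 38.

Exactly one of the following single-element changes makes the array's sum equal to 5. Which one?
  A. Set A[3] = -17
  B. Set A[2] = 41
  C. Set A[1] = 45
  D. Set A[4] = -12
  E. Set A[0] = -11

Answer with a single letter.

Option A: A[3] 16->-17, delta=-33, new_sum=38+(-33)=5 <-- matches target
Option B: A[2] -11->41, delta=52, new_sum=38+(52)=90
Option C: A[1] -12->45, delta=57, new_sum=38+(57)=95
Option D: A[4] 19->-12, delta=-31, new_sum=38+(-31)=7
Option E: A[0] 26->-11, delta=-37, new_sum=38+(-37)=1

Answer: A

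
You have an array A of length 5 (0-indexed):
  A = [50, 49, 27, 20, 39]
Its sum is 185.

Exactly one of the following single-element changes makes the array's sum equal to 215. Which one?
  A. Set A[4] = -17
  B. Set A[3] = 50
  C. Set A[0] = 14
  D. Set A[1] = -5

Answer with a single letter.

Answer: B

Derivation:
Option A: A[4] 39->-17, delta=-56, new_sum=185+(-56)=129
Option B: A[3] 20->50, delta=30, new_sum=185+(30)=215 <-- matches target
Option C: A[0] 50->14, delta=-36, new_sum=185+(-36)=149
Option D: A[1] 49->-5, delta=-54, new_sum=185+(-54)=131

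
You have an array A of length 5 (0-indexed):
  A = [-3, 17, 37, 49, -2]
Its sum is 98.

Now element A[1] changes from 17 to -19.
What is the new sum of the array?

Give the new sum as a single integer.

Answer: 62

Derivation:
Old value at index 1: 17
New value at index 1: -19
Delta = -19 - 17 = -36
New sum = old_sum + delta = 98 + (-36) = 62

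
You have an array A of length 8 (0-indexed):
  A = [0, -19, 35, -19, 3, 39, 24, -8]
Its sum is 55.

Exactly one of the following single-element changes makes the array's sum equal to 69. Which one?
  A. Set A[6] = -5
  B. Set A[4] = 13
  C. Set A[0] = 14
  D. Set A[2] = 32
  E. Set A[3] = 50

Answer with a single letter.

Answer: C

Derivation:
Option A: A[6] 24->-5, delta=-29, new_sum=55+(-29)=26
Option B: A[4] 3->13, delta=10, new_sum=55+(10)=65
Option C: A[0] 0->14, delta=14, new_sum=55+(14)=69 <-- matches target
Option D: A[2] 35->32, delta=-3, new_sum=55+(-3)=52
Option E: A[3] -19->50, delta=69, new_sum=55+(69)=124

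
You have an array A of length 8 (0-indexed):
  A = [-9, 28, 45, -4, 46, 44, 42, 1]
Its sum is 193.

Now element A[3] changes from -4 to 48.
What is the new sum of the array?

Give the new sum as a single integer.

Answer: 245

Derivation:
Old value at index 3: -4
New value at index 3: 48
Delta = 48 - -4 = 52
New sum = old_sum + delta = 193 + (52) = 245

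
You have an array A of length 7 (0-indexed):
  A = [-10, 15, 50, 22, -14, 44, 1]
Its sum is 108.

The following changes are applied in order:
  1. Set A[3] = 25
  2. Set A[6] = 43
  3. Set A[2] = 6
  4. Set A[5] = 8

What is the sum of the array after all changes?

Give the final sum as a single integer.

Initial sum: 108
Change 1: A[3] 22 -> 25, delta = 3, sum = 111
Change 2: A[6] 1 -> 43, delta = 42, sum = 153
Change 3: A[2] 50 -> 6, delta = -44, sum = 109
Change 4: A[5] 44 -> 8, delta = -36, sum = 73

Answer: 73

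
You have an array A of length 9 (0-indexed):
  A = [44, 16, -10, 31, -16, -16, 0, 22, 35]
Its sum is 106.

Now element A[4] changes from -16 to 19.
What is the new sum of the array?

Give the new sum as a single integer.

Answer: 141

Derivation:
Old value at index 4: -16
New value at index 4: 19
Delta = 19 - -16 = 35
New sum = old_sum + delta = 106 + (35) = 141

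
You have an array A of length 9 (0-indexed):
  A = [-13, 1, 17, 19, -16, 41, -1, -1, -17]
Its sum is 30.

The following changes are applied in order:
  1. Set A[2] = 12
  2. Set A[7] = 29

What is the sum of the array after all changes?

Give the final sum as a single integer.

Answer: 55

Derivation:
Initial sum: 30
Change 1: A[2] 17 -> 12, delta = -5, sum = 25
Change 2: A[7] -1 -> 29, delta = 30, sum = 55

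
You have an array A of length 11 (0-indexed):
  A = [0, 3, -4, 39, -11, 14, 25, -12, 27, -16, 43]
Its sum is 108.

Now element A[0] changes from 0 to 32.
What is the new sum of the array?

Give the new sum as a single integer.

Old value at index 0: 0
New value at index 0: 32
Delta = 32 - 0 = 32
New sum = old_sum + delta = 108 + (32) = 140

Answer: 140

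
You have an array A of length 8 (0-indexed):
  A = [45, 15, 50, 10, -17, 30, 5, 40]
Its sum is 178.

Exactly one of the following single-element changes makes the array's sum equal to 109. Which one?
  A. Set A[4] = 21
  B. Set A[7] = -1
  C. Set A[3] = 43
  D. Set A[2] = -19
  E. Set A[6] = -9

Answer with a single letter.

Option A: A[4] -17->21, delta=38, new_sum=178+(38)=216
Option B: A[7] 40->-1, delta=-41, new_sum=178+(-41)=137
Option C: A[3] 10->43, delta=33, new_sum=178+(33)=211
Option D: A[2] 50->-19, delta=-69, new_sum=178+(-69)=109 <-- matches target
Option E: A[6] 5->-9, delta=-14, new_sum=178+(-14)=164

Answer: D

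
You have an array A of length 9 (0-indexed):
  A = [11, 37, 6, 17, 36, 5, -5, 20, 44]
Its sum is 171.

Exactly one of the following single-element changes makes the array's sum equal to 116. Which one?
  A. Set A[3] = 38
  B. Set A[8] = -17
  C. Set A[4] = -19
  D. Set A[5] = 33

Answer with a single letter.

Option A: A[3] 17->38, delta=21, new_sum=171+(21)=192
Option B: A[8] 44->-17, delta=-61, new_sum=171+(-61)=110
Option C: A[4] 36->-19, delta=-55, new_sum=171+(-55)=116 <-- matches target
Option D: A[5] 5->33, delta=28, new_sum=171+(28)=199

Answer: C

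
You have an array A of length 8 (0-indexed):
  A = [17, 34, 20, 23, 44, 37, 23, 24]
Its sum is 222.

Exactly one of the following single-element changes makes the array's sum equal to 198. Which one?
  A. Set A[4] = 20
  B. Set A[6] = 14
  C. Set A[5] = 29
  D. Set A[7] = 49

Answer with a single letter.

Answer: A

Derivation:
Option A: A[4] 44->20, delta=-24, new_sum=222+(-24)=198 <-- matches target
Option B: A[6] 23->14, delta=-9, new_sum=222+(-9)=213
Option C: A[5] 37->29, delta=-8, new_sum=222+(-8)=214
Option D: A[7] 24->49, delta=25, new_sum=222+(25)=247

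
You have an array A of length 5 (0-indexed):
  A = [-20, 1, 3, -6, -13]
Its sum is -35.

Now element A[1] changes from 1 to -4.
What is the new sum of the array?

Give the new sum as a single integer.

Answer: -40

Derivation:
Old value at index 1: 1
New value at index 1: -4
Delta = -4 - 1 = -5
New sum = old_sum + delta = -35 + (-5) = -40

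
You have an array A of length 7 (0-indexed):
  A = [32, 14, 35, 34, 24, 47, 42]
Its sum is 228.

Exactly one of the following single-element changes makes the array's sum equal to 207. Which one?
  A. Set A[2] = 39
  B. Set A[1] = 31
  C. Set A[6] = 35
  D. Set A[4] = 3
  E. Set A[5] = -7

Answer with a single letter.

Answer: D

Derivation:
Option A: A[2] 35->39, delta=4, new_sum=228+(4)=232
Option B: A[1] 14->31, delta=17, new_sum=228+(17)=245
Option C: A[6] 42->35, delta=-7, new_sum=228+(-7)=221
Option D: A[4] 24->3, delta=-21, new_sum=228+(-21)=207 <-- matches target
Option E: A[5] 47->-7, delta=-54, new_sum=228+(-54)=174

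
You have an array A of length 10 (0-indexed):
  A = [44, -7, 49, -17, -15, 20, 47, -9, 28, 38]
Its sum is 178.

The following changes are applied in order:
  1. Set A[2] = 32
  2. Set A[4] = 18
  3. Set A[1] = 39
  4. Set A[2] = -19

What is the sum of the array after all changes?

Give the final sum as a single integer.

Initial sum: 178
Change 1: A[2] 49 -> 32, delta = -17, sum = 161
Change 2: A[4] -15 -> 18, delta = 33, sum = 194
Change 3: A[1] -7 -> 39, delta = 46, sum = 240
Change 4: A[2] 32 -> -19, delta = -51, sum = 189

Answer: 189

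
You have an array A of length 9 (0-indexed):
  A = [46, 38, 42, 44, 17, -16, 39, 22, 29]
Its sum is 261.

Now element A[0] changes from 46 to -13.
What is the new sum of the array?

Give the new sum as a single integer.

Old value at index 0: 46
New value at index 0: -13
Delta = -13 - 46 = -59
New sum = old_sum + delta = 261 + (-59) = 202

Answer: 202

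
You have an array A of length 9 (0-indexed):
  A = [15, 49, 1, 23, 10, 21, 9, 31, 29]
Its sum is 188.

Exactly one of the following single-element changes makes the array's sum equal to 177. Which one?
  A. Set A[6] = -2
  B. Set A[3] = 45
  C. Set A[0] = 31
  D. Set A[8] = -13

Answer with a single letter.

Option A: A[6] 9->-2, delta=-11, new_sum=188+(-11)=177 <-- matches target
Option B: A[3] 23->45, delta=22, new_sum=188+(22)=210
Option C: A[0] 15->31, delta=16, new_sum=188+(16)=204
Option D: A[8] 29->-13, delta=-42, new_sum=188+(-42)=146

Answer: A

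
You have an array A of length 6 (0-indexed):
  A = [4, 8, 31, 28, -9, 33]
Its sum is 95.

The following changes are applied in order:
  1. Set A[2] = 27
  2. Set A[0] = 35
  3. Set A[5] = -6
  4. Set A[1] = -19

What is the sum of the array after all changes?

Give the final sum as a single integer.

Initial sum: 95
Change 1: A[2] 31 -> 27, delta = -4, sum = 91
Change 2: A[0] 4 -> 35, delta = 31, sum = 122
Change 3: A[5] 33 -> -6, delta = -39, sum = 83
Change 4: A[1] 8 -> -19, delta = -27, sum = 56

Answer: 56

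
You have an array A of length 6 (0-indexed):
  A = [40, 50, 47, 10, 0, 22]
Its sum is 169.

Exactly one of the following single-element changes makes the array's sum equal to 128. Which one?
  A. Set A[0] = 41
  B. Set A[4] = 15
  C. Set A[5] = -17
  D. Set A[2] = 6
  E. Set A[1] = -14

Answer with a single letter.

Answer: D

Derivation:
Option A: A[0] 40->41, delta=1, new_sum=169+(1)=170
Option B: A[4] 0->15, delta=15, new_sum=169+(15)=184
Option C: A[5] 22->-17, delta=-39, new_sum=169+(-39)=130
Option D: A[2] 47->6, delta=-41, new_sum=169+(-41)=128 <-- matches target
Option E: A[1] 50->-14, delta=-64, new_sum=169+(-64)=105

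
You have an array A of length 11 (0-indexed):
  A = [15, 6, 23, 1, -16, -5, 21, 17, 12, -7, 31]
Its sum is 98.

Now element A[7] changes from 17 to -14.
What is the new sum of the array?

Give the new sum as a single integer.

Answer: 67

Derivation:
Old value at index 7: 17
New value at index 7: -14
Delta = -14 - 17 = -31
New sum = old_sum + delta = 98 + (-31) = 67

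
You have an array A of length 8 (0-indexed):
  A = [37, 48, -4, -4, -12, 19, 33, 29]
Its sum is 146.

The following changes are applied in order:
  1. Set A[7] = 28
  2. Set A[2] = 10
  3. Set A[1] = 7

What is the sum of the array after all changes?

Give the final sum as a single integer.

Initial sum: 146
Change 1: A[7] 29 -> 28, delta = -1, sum = 145
Change 2: A[2] -4 -> 10, delta = 14, sum = 159
Change 3: A[1] 48 -> 7, delta = -41, sum = 118

Answer: 118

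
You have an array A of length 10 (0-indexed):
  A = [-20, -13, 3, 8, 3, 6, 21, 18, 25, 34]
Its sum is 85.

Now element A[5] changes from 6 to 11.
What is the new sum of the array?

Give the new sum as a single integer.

Answer: 90

Derivation:
Old value at index 5: 6
New value at index 5: 11
Delta = 11 - 6 = 5
New sum = old_sum + delta = 85 + (5) = 90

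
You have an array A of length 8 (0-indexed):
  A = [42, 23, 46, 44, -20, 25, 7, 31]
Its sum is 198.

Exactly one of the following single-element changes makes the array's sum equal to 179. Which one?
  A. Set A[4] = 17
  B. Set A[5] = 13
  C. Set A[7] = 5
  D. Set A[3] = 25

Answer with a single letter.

Option A: A[4] -20->17, delta=37, new_sum=198+(37)=235
Option B: A[5] 25->13, delta=-12, new_sum=198+(-12)=186
Option C: A[7] 31->5, delta=-26, new_sum=198+(-26)=172
Option D: A[3] 44->25, delta=-19, new_sum=198+(-19)=179 <-- matches target

Answer: D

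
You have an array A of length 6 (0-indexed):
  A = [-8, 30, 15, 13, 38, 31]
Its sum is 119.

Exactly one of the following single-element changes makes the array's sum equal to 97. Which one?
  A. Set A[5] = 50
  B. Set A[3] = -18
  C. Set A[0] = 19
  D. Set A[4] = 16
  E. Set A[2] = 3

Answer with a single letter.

Option A: A[5] 31->50, delta=19, new_sum=119+(19)=138
Option B: A[3] 13->-18, delta=-31, new_sum=119+(-31)=88
Option C: A[0] -8->19, delta=27, new_sum=119+(27)=146
Option D: A[4] 38->16, delta=-22, new_sum=119+(-22)=97 <-- matches target
Option E: A[2] 15->3, delta=-12, new_sum=119+(-12)=107

Answer: D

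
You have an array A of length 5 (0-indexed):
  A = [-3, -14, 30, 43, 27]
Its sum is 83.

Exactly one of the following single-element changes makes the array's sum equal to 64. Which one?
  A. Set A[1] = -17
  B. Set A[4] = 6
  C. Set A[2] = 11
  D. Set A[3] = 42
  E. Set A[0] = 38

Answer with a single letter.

Option A: A[1] -14->-17, delta=-3, new_sum=83+(-3)=80
Option B: A[4] 27->6, delta=-21, new_sum=83+(-21)=62
Option C: A[2] 30->11, delta=-19, new_sum=83+(-19)=64 <-- matches target
Option D: A[3] 43->42, delta=-1, new_sum=83+(-1)=82
Option E: A[0] -3->38, delta=41, new_sum=83+(41)=124

Answer: C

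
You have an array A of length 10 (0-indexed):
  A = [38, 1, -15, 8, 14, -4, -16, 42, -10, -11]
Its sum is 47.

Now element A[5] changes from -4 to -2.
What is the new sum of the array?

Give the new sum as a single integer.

Answer: 49

Derivation:
Old value at index 5: -4
New value at index 5: -2
Delta = -2 - -4 = 2
New sum = old_sum + delta = 47 + (2) = 49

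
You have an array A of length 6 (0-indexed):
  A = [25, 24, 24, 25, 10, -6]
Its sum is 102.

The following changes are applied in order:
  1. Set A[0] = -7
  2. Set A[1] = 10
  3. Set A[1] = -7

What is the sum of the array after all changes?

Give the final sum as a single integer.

Initial sum: 102
Change 1: A[0] 25 -> -7, delta = -32, sum = 70
Change 2: A[1] 24 -> 10, delta = -14, sum = 56
Change 3: A[1] 10 -> -7, delta = -17, sum = 39

Answer: 39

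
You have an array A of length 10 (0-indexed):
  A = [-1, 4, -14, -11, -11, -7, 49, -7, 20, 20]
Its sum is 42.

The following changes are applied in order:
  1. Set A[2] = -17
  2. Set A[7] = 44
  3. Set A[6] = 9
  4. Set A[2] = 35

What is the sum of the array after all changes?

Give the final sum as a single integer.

Initial sum: 42
Change 1: A[2] -14 -> -17, delta = -3, sum = 39
Change 2: A[7] -7 -> 44, delta = 51, sum = 90
Change 3: A[6] 49 -> 9, delta = -40, sum = 50
Change 4: A[2] -17 -> 35, delta = 52, sum = 102

Answer: 102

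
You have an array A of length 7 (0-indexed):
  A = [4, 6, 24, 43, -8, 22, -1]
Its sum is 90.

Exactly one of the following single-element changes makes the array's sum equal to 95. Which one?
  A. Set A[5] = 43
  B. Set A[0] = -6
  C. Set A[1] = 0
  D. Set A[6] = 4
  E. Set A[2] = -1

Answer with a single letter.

Answer: D

Derivation:
Option A: A[5] 22->43, delta=21, new_sum=90+(21)=111
Option B: A[0] 4->-6, delta=-10, new_sum=90+(-10)=80
Option C: A[1] 6->0, delta=-6, new_sum=90+(-6)=84
Option D: A[6] -1->4, delta=5, new_sum=90+(5)=95 <-- matches target
Option E: A[2] 24->-1, delta=-25, new_sum=90+(-25)=65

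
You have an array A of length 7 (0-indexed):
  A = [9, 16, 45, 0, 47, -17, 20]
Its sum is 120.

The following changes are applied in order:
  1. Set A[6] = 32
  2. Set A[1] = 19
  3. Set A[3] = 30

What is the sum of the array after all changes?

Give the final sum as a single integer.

Initial sum: 120
Change 1: A[6] 20 -> 32, delta = 12, sum = 132
Change 2: A[1] 16 -> 19, delta = 3, sum = 135
Change 3: A[3] 0 -> 30, delta = 30, sum = 165

Answer: 165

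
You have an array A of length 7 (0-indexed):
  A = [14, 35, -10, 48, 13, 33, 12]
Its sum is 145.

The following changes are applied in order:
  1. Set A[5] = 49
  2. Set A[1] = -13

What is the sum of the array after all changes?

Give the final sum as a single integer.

Answer: 113

Derivation:
Initial sum: 145
Change 1: A[5] 33 -> 49, delta = 16, sum = 161
Change 2: A[1] 35 -> -13, delta = -48, sum = 113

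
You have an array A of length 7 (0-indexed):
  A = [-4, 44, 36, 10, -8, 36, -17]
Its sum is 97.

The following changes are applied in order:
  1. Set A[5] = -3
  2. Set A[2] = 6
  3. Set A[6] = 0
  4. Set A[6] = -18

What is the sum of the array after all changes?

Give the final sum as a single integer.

Initial sum: 97
Change 1: A[5] 36 -> -3, delta = -39, sum = 58
Change 2: A[2] 36 -> 6, delta = -30, sum = 28
Change 3: A[6] -17 -> 0, delta = 17, sum = 45
Change 4: A[6] 0 -> -18, delta = -18, sum = 27

Answer: 27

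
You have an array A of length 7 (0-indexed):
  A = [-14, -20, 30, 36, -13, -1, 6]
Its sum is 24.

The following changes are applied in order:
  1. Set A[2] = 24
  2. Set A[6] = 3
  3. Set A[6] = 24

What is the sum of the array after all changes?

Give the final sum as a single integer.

Initial sum: 24
Change 1: A[2] 30 -> 24, delta = -6, sum = 18
Change 2: A[6] 6 -> 3, delta = -3, sum = 15
Change 3: A[6] 3 -> 24, delta = 21, sum = 36

Answer: 36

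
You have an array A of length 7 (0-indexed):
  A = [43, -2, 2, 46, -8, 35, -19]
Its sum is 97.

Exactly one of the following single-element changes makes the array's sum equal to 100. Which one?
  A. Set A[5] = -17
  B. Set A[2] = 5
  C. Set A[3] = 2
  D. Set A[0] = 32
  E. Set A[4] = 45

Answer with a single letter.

Answer: B

Derivation:
Option A: A[5] 35->-17, delta=-52, new_sum=97+(-52)=45
Option B: A[2] 2->5, delta=3, new_sum=97+(3)=100 <-- matches target
Option C: A[3] 46->2, delta=-44, new_sum=97+(-44)=53
Option D: A[0] 43->32, delta=-11, new_sum=97+(-11)=86
Option E: A[4] -8->45, delta=53, new_sum=97+(53)=150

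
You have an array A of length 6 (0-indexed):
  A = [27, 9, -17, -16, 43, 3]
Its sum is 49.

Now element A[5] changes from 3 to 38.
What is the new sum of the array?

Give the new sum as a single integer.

Old value at index 5: 3
New value at index 5: 38
Delta = 38 - 3 = 35
New sum = old_sum + delta = 49 + (35) = 84

Answer: 84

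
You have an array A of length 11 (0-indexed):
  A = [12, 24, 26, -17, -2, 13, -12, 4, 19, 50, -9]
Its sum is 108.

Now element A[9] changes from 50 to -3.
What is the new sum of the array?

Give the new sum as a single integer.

Old value at index 9: 50
New value at index 9: -3
Delta = -3 - 50 = -53
New sum = old_sum + delta = 108 + (-53) = 55

Answer: 55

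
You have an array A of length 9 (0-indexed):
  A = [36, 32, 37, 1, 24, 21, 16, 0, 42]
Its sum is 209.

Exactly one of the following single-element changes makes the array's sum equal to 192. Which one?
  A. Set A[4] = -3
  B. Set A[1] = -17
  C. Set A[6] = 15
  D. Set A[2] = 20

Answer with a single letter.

Option A: A[4] 24->-3, delta=-27, new_sum=209+(-27)=182
Option B: A[1] 32->-17, delta=-49, new_sum=209+(-49)=160
Option C: A[6] 16->15, delta=-1, new_sum=209+(-1)=208
Option D: A[2] 37->20, delta=-17, new_sum=209+(-17)=192 <-- matches target

Answer: D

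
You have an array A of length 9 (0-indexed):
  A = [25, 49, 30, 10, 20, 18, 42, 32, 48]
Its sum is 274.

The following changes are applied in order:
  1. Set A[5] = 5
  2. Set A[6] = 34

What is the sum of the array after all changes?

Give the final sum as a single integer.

Answer: 253

Derivation:
Initial sum: 274
Change 1: A[5] 18 -> 5, delta = -13, sum = 261
Change 2: A[6] 42 -> 34, delta = -8, sum = 253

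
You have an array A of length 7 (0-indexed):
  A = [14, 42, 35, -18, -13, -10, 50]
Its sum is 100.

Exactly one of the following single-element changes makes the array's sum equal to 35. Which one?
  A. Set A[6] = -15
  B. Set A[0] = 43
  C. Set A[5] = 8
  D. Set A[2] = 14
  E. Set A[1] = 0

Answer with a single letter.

Option A: A[6] 50->-15, delta=-65, new_sum=100+(-65)=35 <-- matches target
Option B: A[0] 14->43, delta=29, new_sum=100+(29)=129
Option C: A[5] -10->8, delta=18, new_sum=100+(18)=118
Option D: A[2] 35->14, delta=-21, new_sum=100+(-21)=79
Option E: A[1] 42->0, delta=-42, new_sum=100+(-42)=58

Answer: A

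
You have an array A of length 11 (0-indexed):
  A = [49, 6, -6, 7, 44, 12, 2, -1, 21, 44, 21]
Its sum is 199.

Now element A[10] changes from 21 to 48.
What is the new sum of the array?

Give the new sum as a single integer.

Answer: 226

Derivation:
Old value at index 10: 21
New value at index 10: 48
Delta = 48 - 21 = 27
New sum = old_sum + delta = 199 + (27) = 226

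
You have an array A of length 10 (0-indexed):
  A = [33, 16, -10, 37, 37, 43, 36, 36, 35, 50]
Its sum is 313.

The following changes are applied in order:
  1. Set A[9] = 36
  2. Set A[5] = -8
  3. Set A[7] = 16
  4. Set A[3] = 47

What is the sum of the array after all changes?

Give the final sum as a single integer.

Answer: 238

Derivation:
Initial sum: 313
Change 1: A[9] 50 -> 36, delta = -14, sum = 299
Change 2: A[5] 43 -> -8, delta = -51, sum = 248
Change 3: A[7] 36 -> 16, delta = -20, sum = 228
Change 4: A[3] 37 -> 47, delta = 10, sum = 238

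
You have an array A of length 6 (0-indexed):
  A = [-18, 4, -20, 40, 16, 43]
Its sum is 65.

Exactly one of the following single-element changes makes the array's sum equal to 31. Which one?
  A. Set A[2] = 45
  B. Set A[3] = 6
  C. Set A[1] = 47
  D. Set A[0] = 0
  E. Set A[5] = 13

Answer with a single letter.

Answer: B

Derivation:
Option A: A[2] -20->45, delta=65, new_sum=65+(65)=130
Option B: A[3] 40->6, delta=-34, new_sum=65+(-34)=31 <-- matches target
Option C: A[1] 4->47, delta=43, new_sum=65+(43)=108
Option D: A[0] -18->0, delta=18, new_sum=65+(18)=83
Option E: A[5] 43->13, delta=-30, new_sum=65+(-30)=35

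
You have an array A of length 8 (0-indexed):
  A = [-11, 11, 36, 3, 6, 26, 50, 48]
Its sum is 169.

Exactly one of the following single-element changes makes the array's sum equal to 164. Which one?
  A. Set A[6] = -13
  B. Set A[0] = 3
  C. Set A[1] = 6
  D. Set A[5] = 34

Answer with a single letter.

Option A: A[6] 50->-13, delta=-63, new_sum=169+(-63)=106
Option B: A[0] -11->3, delta=14, new_sum=169+(14)=183
Option C: A[1] 11->6, delta=-5, new_sum=169+(-5)=164 <-- matches target
Option D: A[5] 26->34, delta=8, new_sum=169+(8)=177

Answer: C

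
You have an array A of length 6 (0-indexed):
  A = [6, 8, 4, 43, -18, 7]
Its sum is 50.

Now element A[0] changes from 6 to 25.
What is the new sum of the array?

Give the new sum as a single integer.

Old value at index 0: 6
New value at index 0: 25
Delta = 25 - 6 = 19
New sum = old_sum + delta = 50 + (19) = 69

Answer: 69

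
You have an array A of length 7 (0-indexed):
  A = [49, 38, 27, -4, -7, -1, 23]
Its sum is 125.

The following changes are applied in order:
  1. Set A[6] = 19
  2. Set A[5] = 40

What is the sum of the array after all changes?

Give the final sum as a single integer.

Answer: 162

Derivation:
Initial sum: 125
Change 1: A[6] 23 -> 19, delta = -4, sum = 121
Change 2: A[5] -1 -> 40, delta = 41, sum = 162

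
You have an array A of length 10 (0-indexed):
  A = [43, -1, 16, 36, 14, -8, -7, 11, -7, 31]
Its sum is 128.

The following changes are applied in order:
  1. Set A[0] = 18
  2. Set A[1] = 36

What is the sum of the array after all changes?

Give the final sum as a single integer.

Answer: 140

Derivation:
Initial sum: 128
Change 1: A[0] 43 -> 18, delta = -25, sum = 103
Change 2: A[1] -1 -> 36, delta = 37, sum = 140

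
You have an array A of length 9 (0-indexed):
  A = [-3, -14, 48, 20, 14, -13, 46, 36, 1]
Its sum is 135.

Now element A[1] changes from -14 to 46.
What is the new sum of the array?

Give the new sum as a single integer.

Old value at index 1: -14
New value at index 1: 46
Delta = 46 - -14 = 60
New sum = old_sum + delta = 135 + (60) = 195

Answer: 195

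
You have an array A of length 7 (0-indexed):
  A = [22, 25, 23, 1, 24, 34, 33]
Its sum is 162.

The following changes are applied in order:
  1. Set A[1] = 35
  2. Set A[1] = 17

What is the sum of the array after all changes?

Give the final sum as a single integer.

Answer: 154

Derivation:
Initial sum: 162
Change 1: A[1] 25 -> 35, delta = 10, sum = 172
Change 2: A[1] 35 -> 17, delta = -18, sum = 154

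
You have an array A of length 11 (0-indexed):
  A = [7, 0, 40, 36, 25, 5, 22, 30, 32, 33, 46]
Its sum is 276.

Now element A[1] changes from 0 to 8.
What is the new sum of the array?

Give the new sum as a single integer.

Old value at index 1: 0
New value at index 1: 8
Delta = 8 - 0 = 8
New sum = old_sum + delta = 276 + (8) = 284

Answer: 284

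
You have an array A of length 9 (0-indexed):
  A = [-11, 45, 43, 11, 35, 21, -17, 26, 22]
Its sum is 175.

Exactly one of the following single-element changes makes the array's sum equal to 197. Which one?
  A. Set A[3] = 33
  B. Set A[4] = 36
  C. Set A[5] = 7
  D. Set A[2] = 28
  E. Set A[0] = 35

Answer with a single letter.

Option A: A[3] 11->33, delta=22, new_sum=175+(22)=197 <-- matches target
Option B: A[4] 35->36, delta=1, new_sum=175+(1)=176
Option C: A[5] 21->7, delta=-14, new_sum=175+(-14)=161
Option D: A[2] 43->28, delta=-15, new_sum=175+(-15)=160
Option E: A[0] -11->35, delta=46, new_sum=175+(46)=221

Answer: A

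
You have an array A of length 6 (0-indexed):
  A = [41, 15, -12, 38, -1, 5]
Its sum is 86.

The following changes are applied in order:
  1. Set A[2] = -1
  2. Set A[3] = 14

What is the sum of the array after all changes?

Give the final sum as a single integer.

Answer: 73

Derivation:
Initial sum: 86
Change 1: A[2] -12 -> -1, delta = 11, sum = 97
Change 2: A[3] 38 -> 14, delta = -24, sum = 73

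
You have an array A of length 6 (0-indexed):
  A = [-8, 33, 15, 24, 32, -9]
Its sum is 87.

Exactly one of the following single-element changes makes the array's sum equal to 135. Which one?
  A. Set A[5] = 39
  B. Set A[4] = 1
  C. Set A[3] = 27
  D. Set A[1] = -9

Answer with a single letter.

Option A: A[5] -9->39, delta=48, new_sum=87+(48)=135 <-- matches target
Option B: A[4] 32->1, delta=-31, new_sum=87+(-31)=56
Option C: A[3] 24->27, delta=3, new_sum=87+(3)=90
Option D: A[1] 33->-9, delta=-42, new_sum=87+(-42)=45

Answer: A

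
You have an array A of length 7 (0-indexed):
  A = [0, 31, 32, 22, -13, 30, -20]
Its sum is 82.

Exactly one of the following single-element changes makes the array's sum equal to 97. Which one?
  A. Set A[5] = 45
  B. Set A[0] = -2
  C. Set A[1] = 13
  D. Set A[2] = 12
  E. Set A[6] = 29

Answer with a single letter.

Answer: A

Derivation:
Option A: A[5] 30->45, delta=15, new_sum=82+(15)=97 <-- matches target
Option B: A[0] 0->-2, delta=-2, new_sum=82+(-2)=80
Option C: A[1] 31->13, delta=-18, new_sum=82+(-18)=64
Option D: A[2] 32->12, delta=-20, new_sum=82+(-20)=62
Option E: A[6] -20->29, delta=49, new_sum=82+(49)=131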